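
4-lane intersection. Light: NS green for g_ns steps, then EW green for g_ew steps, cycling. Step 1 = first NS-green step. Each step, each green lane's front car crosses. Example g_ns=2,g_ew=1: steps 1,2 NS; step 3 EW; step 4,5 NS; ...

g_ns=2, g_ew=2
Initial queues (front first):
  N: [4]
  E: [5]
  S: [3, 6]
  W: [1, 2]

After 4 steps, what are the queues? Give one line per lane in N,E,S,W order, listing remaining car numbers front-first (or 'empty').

Step 1 [NS]: N:car4-GO,E:wait,S:car3-GO,W:wait | queues: N=0 E=1 S=1 W=2
Step 2 [NS]: N:empty,E:wait,S:car6-GO,W:wait | queues: N=0 E=1 S=0 W=2
Step 3 [EW]: N:wait,E:car5-GO,S:wait,W:car1-GO | queues: N=0 E=0 S=0 W=1
Step 4 [EW]: N:wait,E:empty,S:wait,W:car2-GO | queues: N=0 E=0 S=0 W=0

N: empty
E: empty
S: empty
W: empty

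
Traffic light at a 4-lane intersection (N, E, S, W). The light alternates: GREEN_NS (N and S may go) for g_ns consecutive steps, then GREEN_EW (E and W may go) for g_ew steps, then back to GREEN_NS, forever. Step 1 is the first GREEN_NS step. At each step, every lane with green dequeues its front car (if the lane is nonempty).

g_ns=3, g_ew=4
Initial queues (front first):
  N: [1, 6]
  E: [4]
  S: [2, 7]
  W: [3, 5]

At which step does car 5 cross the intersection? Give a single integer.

Step 1 [NS]: N:car1-GO,E:wait,S:car2-GO,W:wait | queues: N=1 E=1 S=1 W=2
Step 2 [NS]: N:car6-GO,E:wait,S:car7-GO,W:wait | queues: N=0 E=1 S=0 W=2
Step 3 [NS]: N:empty,E:wait,S:empty,W:wait | queues: N=0 E=1 S=0 W=2
Step 4 [EW]: N:wait,E:car4-GO,S:wait,W:car3-GO | queues: N=0 E=0 S=0 W=1
Step 5 [EW]: N:wait,E:empty,S:wait,W:car5-GO | queues: N=0 E=0 S=0 W=0
Car 5 crosses at step 5

5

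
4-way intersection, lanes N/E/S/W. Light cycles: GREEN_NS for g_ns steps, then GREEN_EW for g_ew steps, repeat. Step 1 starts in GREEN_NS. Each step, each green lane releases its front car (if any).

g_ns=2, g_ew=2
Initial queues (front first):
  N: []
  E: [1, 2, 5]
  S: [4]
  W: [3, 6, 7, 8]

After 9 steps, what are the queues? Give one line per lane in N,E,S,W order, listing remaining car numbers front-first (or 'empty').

Step 1 [NS]: N:empty,E:wait,S:car4-GO,W:wait | queues: N=0 E=3 S=0 W=4
Step 2 [NS]: N:empty,E:wait,S:empty,W:wait | queues: N=0 E=3 S=0 W=4
Step 3 [EW]: N:wait,E:car1-GO,S:wait,W:car3-GO | queues: N=0 E=2 S=0 W=3
Step 4 [EW]: N:wait,E:car2-GO,S:wait,W:car6-GO | queues: N=0 E=1 S=0 W=2
Step 5 [NS]: N:empty,E:wait,S:empty,W:wait | queues: N=0 E=1 S=0 W=2
Step 6 [NS]: N:empty,E:wait,S:empty,W:wait | queues: N=0 E=1 S=0 W=2
Step 7 [EW]: N:wait,E:car5-GO,S:wait,W:car7-GO | queues: N=0 E=0 S=0 W=1
Step 8 [EW]: N:wait,E:empty,S:wait,W:car8-GO | queues: N=0 E=0 S=0 W=0

N: empty
E: empty
S: empty
W: empty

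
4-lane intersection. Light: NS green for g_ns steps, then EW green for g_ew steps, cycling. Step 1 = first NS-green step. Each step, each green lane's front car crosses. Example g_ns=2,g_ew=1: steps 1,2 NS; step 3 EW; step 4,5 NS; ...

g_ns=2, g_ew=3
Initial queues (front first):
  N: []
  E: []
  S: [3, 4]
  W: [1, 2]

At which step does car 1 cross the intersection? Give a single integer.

Step 1 [NS]: N:empty,E:wait,S:car3-GO,W:wait | queues: N=0 E=0 S=1 W=2
Step 2 [NS]: N:empty,E:wait,S:car4-GO,W:wait | queues: N=0 E=0 S=0 W=2
Step 3 [EW]: N:wait,E:empty,S:wait,W:car1-GO | queues: N=0 E=0 S=0 W=1
Step 4 [EW]: N:wait,E:empty,S:wait,W:car2-GO | queues: N=0 E=0 S=0 W=0
Car 1 crosses at step 3

3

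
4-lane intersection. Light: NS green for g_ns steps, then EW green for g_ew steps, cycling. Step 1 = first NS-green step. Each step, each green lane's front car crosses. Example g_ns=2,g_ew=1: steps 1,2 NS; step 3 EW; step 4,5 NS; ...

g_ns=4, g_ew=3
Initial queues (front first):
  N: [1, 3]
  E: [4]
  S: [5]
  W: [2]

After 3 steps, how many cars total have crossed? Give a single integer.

Answer: 3

Derivation:
Step 1 [NS]: N:car1-GO,E:wait,S:car5-GO,W:wait | queues: N=1 E=1 S=0 W=1
Step 2 [NS]: N:car3-GO,E:wait,S:empty,W:wait | queues: N=0 E=1 S=0 W=1
Step 3 [NS]: N:empty,E:wait,S:empty,W:wait | queues: N=0 E=1 S=0 W=1
Cars crossed by step 3: 3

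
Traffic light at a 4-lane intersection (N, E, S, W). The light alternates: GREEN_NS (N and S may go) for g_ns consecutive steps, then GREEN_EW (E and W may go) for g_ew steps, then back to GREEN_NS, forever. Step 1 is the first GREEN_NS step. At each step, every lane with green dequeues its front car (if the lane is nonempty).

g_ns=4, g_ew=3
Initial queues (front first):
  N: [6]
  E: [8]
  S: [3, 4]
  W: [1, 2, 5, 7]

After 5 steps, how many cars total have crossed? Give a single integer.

Step 1 [NS]: N:car6-GO,E:wait,S:car3-GO,W:wait | queues: N=0 E=1 S=1 W=4
Step 2 [NS]: N:empty,E:wait,S:car4-GO,W:wait | queues: N=0 E=1 S=0 W=4
Step 3 [NS]: N:empty,E:wait,S:empty,W:wait | queues: N=0 E=1 S=0 W=4
Step 4 [NS]: N:empty,E:wait,S:empty,W:wait | queues: N=0 E=1 S=0 W=4
Step 5 [EW]: N:wait,E:car8-GO,S:wait,W:car1-GO | queues: N=0 E=0 S=0 W=3
Cars crossed by step 5: 5

Answer: 5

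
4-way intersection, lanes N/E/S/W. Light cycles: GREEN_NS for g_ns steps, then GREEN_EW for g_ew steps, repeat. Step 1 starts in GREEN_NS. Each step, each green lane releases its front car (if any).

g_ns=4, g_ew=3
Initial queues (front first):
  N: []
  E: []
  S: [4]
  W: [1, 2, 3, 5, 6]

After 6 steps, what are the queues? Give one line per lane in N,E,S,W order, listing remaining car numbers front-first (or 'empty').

Step 1 [NS]: N:empty,E:wait,S:car4-GO,W:wait | queues: N=0 E=0 S=0 W=5
Step 2 [NS]: N:empty,E:wait,S:empty,W:wait | queues: N=0 E=0 S=0 W=5
Step 3 [NS]: N:empty,E:wait,S:empty,W:wait | queues: N=0 E=0 S=0 W=5
Step 4 [NS]: N:empty,E:wait,S:empty,W:wait | queues: N=0 E=0 S=0 W=5
Step 5 [EW]: N:wait,E:empty,S:wait,W:car1-GO | queues: N=0 E=0 S=0 W=4
Step 6 [EW]: N:wait,E:empty,S:wait,W:car2-GO | queues: N=0 E=0 S=0 W=3

N: empty
E: empty
S: empty
W: 3 5 6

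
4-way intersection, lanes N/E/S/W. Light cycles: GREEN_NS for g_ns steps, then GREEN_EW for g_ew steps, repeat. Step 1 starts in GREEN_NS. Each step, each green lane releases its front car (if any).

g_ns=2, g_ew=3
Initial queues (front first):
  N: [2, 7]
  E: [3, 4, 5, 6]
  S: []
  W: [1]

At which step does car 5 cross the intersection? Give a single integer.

Step 1 [NS]: N:car2-GO,E:wait,S:empty,W:wait | queues: N=1 E=4 S=0 W=1
Step 2 [NS]: N:car7-GO,E:wait,S:empty,W:wait | queues: N=0 E=4 S=0 W=1
Step 3 [EW]: N:wait,E:car3-GO,S:wait,W:car1-GO | queues: N=0 E=3 S=0 W=0
Step 4 [EW]: N:wait,E:car4-GO,S:wait,W:empty | queues: N=0 E=2 S=0 W=0
Step 5 [EW]: N:wait,E:car5-GO,S:wait,W:empty | queues: N=0 E=1 S=0 W=0
Step 6 [NS]: N:empty,E:wait,S:empty,W:wait | queues: N=0 E=1 S=0 W=0
Step 7 [NS]: N:empty,E:wait,S:empty,W:wait | queues: N=0 E=1 S=0 W=0
Step 8 [EW]: N:wait,E:car6-GO,S:wait,W:empty | queues: N=0 E=0 S=0 W=0
Car 5 crosses at step 5

5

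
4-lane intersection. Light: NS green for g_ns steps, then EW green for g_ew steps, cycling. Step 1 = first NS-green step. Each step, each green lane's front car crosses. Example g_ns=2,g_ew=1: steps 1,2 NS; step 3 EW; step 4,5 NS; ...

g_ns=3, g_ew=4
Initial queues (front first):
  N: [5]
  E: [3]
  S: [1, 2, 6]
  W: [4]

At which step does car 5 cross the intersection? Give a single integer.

Step 1 [NS]: N:car5-GO,E:wait,S:car1-GO,W:wait | queues: N=0 E=1 S=2 W=1
Step 2 [NS]: N:empty,E:wait,S:car2-GO,W:wait | queues: N=0 E=1 S=1 W=1
Step 3 [NS]: N:empty,E:wait,S:car6-GO,W:wait | queues: N=0 E=1 S=0 W=1
Step 4 [EW]: N:wait,E:car3-GO,S:wait,W:car4-GO | queues: N=0 E=0 S=0 W=0
Car 5 crosses at step 1

1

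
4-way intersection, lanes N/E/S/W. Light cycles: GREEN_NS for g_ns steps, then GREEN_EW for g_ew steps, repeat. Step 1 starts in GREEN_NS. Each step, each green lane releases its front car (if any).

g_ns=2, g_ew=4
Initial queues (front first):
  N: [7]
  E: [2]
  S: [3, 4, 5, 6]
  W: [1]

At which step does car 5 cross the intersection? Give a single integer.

Step 1 [NS]: N:car7-GO,E:wait,S:car3-GO,W:wait | queues: N=0 E=1 S=3 W=1
Step 2 [NS]: N:empty,E:wait,S:car4-GO,W:wait | queues: N=0 E=1 S=2 W=1
Step 3 [EW]: N:wait,E:car2-GO,S:wait,W:car1-GO | queues: N=0 E=0 S=2 W=0
Step 4 [EW]: N:wait,E:empty,S:wait,W:empty | queues: N=0 E=0 S=2 W=0
Step 5 [EW]: N:wait,E:empty,S:wait,W:empty | queues: N=0 E=0 S=2 W=0
Step 6 [EW]: N:wait,E:empty,S:wait,W:empty | queues: N=0 E=0 S=2 W=0
Step 7 [NS]: N:empty,E:wait,S:car5-GO,W:wait | queues: N=0 E=0 S=1 W=0
Step 8 [NS]: N:empty,E:wait,S:car6-GO,W:wait | queues: N=0 E=0 S=0 W=0
Car 5 crosses at step 7

7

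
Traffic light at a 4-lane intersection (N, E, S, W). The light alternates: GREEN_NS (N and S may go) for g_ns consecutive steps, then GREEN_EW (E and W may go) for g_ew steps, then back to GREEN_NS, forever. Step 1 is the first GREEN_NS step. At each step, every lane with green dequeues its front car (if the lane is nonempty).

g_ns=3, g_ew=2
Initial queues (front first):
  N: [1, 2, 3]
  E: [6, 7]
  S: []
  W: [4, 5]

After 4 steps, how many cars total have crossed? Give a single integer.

Answer: 5

Derivation:
Step 1 [NS]: N:car1-GO,E:wait,S:empty,W:wait | queues: N=2 E=2 S=0 W=2
Step 2 [NS]: N:car2-GO,E:wait,S:empty,W:wait | queues: N=1 E=2 S=0 W=2
Step 3 [NS]: N:car3-GO,E:wait,S:empty,W:wait | queues: N=0 E=2 S=0 W=2
Step 4 [EW]: N:wait,E:car6-GO,S:wait,W:car4-GO | queues: N=0 E=1 S=0 W=1
Cars crossed by step 4: 5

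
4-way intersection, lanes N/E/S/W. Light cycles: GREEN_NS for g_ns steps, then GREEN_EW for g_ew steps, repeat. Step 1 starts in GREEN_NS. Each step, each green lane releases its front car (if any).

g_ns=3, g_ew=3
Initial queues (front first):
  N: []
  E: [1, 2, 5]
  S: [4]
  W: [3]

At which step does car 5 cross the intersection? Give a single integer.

Step 1 [NS]: N:empty,E:wait,S:car4-GO,W:wait | queues: N=0 E=3 S=0 W=1
Step 2 [NS]: N:empty,E:wait,S:empty,W:wait | queues: N=0 E=3 S=0 W=1
Step 3 [NS]: N:empty,E:wait,S:empty,W:wait | queues: N=0 E=3 S=0 W=1
Step 4 [EW]: N:wait,E:car1-GO,S:wait,W:car3-GO | queues: N=0 E=2 S=0 W=0
Step 5 [EW]: N:wait,E:car2-GO,S:wait,W:empty | queues: N=0 E=1 S=0 W=0
Step 6 [EW]: N:wait,E:car5-GO,S:wait,W:empty | queues: N=0 E=0 S=0 W=0
Car 5 crosses at step 6

6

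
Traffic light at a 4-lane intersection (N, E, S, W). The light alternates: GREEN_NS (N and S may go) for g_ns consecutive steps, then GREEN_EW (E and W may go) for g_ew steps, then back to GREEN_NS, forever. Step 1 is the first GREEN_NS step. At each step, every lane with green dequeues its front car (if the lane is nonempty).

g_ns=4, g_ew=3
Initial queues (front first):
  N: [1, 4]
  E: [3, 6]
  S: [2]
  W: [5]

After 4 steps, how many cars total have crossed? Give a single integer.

Step 1 [NS]: N:car1-GO,E:wait,S:car2-GO,W:wait | queues: N=1 E=2 S=0 W=1
Step 2 [NS]: N:car4-GO,E:wait,S:empty,W:wait | queues: N=0 E=2 S=0 W=1
Step 3 [NS]: N:empty,E:wait,S:empty,W:wait | queues: N=0 E=2 S=0 W=1
Step 4 [NS]: N:empty,E:wait,S:empty,W:wait | queues: N=0 E=2 S=0 W=1
Cars crossed by step 4: 3

Answer: 3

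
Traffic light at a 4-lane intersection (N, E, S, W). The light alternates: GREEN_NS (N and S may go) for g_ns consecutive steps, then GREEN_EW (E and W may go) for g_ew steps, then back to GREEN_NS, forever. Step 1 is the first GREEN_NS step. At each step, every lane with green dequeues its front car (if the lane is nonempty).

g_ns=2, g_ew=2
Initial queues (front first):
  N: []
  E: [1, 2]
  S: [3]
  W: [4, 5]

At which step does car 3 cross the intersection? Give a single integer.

Step 1 [NS]: N:empty,E:wait,S:car3-GO,W:wait | queues: N=0 E=2 S=0 W=2
Step 2 [NS]: N:empty,E:wait,S:empty,W:wait | queues: N=0 E=2 S=0 W=2
Step 3 [EW]: N:wait,E:car1-GO,S:wait,W:car4-GO | queues: N=0 E=1 S=0 W=1
Step 4 [EW]: N:wait,E:car2-GO,S:wait,W:car5-GO | queues: N=0 E=0 S=0 W=0
Car 3 crosses at step 1

1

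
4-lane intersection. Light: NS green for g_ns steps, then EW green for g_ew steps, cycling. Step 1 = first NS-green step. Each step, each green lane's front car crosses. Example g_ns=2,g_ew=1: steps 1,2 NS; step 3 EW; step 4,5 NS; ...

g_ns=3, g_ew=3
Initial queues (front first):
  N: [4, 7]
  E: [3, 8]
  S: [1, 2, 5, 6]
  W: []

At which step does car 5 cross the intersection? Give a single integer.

Step 1 [NS]: N:car4-GO,E:wait,S:car1-GO,W:wait | queues: N=1 E=2 S=3 W=0
Step 2 [NS]: N:car7-GO,E:wait,S:car2-GO,W:wait | queues: N=0 E=2 S=2 W=0
Step 3 [NS]: N:empty,E:wait,S:car5-GO,W:wait | queues: N=0 E=2 S=1 W=0
Step 4 [EW]: N:wait,E:car3-GO,S:wait,W:empty | queues: N=0 E=1 S=1 W=0
Step 5 [EW]: N:wait,E:car8-GO,S:wait,W:empty | queues: N=0 E=0 S=1 W=0
Step 6 [EW]: N:wait,E:empty,S:wait,W:empty | queues: N=0 E=0 S=1 W=0
Step 7 [NS]: N:empty,E:wait,S:car6-GO,W:wait | queues: N=0 E=0 S=0 W=0
Car 5 crosses at step 3

3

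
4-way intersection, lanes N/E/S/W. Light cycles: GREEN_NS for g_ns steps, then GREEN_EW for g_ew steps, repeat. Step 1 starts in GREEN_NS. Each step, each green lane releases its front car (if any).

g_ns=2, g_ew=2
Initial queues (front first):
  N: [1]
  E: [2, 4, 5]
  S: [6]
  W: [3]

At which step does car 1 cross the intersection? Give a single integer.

Step 1 [NS]: N:car1-GO,E:wait,S:car6-GO,W:wait | queues: N=0 E=3 S=0 W=1
Step 2 [NS]: N:empty,E:wait,S:empty,W:wait | queues: N=0 E=3 S=0 W=1
Step 3 [EW]: N:wait,E:car2-GO,S:wait,W:car3-GO | queues: N=0 E=2 S=0 W=0
Step 4 [EW]: N:wait,E:car4-GO,S:wait,W:empty | queues: N=0 E=1 S=0 W=0
Step 5 [NS]: N:empty,E:wait,S:empty,W:wait | queues: N=0 E=1 S=0 W=0
Step 6 [NS]: N:empty,E:wait,S:empty,W:wait | queues: N=0 E=1 S=0 W=0
Step 7 [EW]: N:wait,E:car5-GO,S:wait,W:empty | queues: N=0 E=0 S=0 W=0
Car 1 crosses at step 1

1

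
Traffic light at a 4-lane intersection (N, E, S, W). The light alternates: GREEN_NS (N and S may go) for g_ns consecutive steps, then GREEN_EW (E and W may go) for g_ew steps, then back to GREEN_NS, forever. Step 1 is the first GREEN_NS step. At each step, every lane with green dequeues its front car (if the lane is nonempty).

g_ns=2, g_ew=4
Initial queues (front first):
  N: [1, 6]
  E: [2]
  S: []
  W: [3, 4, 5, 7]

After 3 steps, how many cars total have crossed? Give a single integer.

Step 1 [NS]: N:car1-GO,E:wait,S:empty,W:wait | queues: N=1 E=1 S=0 W=4
Step 2 [NS]: N:car6-GO,E:wait,S:empty,W:wait | queues: N=0 E=1 S=0 W=4
Step 3 [EW]: N:wait,E:car2-GO,S:wait,W:car3-GO | queues: N=0 E=0 S=0 W=3
Cars crossed by step 3: 4

Answer: 4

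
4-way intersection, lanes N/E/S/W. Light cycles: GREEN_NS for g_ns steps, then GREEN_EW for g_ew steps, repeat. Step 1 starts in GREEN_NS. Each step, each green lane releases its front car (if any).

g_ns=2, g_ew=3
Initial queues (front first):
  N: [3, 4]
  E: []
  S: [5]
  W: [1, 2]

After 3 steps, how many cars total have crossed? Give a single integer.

Step 1 [NS]: N:car3-GO,E:wait,S:car5-GO,W:wait | queues: N=1 E=0 S=0 W=2
Step 2 [NS]: N:car4-GO,E:wait,S:empty,W:wait | queues: N=0 E=0 S=0 W=2
Step 3 [EW]: N:wait,E:empty,S:wait,W:car1-GO | queues: N=0 E=0 S=0 W=1
Cars crossed by step 3: 4

Answer: 4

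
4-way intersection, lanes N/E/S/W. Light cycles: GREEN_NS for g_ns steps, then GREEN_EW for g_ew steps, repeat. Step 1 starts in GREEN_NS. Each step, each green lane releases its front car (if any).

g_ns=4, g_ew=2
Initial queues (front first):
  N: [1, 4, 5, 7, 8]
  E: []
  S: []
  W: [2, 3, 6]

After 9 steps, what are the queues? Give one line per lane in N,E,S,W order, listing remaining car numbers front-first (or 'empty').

Step 1 [NS]: N:car1-GO,E:wait,S:empty,W:wait | queues: N=4 E=0 S=0 W=3
Step 2 [NS]: N:car4-GO,E:wait,S:empty,W:wait | queues: N=3 E=0 S=0 W=3
Step 3 [NS]: N:car5-GO,E:wait,S:empty,W:wait | queues: N=2 E=0 S=0 W=3
Step 4 [NS]: N:car7-GO,E:wait,S:empty,W:wait | queues: N=1 E=0 S=0 W=3
Step 5 [EW]: N:wait,E:empty,S:wait,W:car2-GO | queues: N=1 E=0 S=0 W=2
Step 6 [EW]: N:wait,E:empty,S:wait,W:car3-GO | queues: N=1 E=0 S=0 W=1
Step 7 [NS]: N:car8-GO,E:wait,S:empty,W:wait | queues: N=0 E=0 S=0 W=1
Step 8 [NS]: N:empty,E:wait,S:empty,W:wait | queues: N=0 E=0 S=0 W=1
Step 9 [NS]: N:empty,E:wait,S:empty,W:wait | queues: N=0 E=0 S=0 W=1

N: empty
E: empty
S: empty
W: 6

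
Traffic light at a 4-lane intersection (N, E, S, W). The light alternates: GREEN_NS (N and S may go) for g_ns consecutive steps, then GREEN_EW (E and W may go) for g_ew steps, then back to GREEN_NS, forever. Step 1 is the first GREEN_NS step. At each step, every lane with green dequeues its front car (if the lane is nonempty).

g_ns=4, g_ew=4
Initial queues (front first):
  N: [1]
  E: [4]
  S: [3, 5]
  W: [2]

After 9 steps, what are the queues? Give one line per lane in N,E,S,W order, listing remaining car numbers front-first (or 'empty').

Step 1 [NS]: N:car1-GO,E:wait,S:car3-GO,W:wait | queues: N=0 E=1 S=1 W=1
Step 2 [NS]: N:empty,E:wait,S:car5-GO,W:wait | queues: N=0 E=1 S=0 W=1
Step 3 [NS]: N:empty,E:wait,S:empty,W:wait | queues: N=0 E=1 S=0 W=1
Step 4 [NS]: N:empty,E:wait,S:empty,W:wait | queues: N=0 E=1 S=0 W=1
Step 5 [EW]: N:wait,E:car4-GO,S:wait,W:car2-GO | queues: N=0 E=0 S=0 W=0

N: empty
E: empty
S: empty
W: empty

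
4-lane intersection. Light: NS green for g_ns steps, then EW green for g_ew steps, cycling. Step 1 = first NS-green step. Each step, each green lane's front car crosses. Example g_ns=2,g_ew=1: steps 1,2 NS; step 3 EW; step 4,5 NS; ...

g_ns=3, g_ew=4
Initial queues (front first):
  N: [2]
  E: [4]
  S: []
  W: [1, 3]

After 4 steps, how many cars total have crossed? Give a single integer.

Answer: 3

Derivation:
Step 1 [NS]: N:car2-GO,E:wait,S:empty,W:wait | queues: N=0 E=1 S=0 W=2
Step 2 [NS]: N:empty,E:wait,S:empty,W:wait | queues: N=0 E=1 S=0 W=2
Step 3 [NS]: N:empty,E:wait,S:empty,W:wait | queues: N=0 E=1 S=0 W=2
Step 4 [EW]: N:wait,E:car4-GO,S:wait,W:car1-GO | queues: N=0 E=0 S=0 W=1
Cars crossed by step 4: 3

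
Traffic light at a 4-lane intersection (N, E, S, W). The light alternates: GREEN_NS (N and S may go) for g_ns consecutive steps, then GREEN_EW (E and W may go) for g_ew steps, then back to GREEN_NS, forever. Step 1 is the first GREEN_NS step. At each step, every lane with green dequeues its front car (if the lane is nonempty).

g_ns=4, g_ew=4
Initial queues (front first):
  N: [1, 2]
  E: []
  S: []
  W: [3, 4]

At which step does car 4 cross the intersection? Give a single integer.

Step 1 [NS]: N:car1-GO,E:wait,S:empty,W:wait | queues: N=1 E=0 S=0 W=2
Step 2 [NS]: N:car2-GO,E:wait,S:empty,W:wait | queues: N=0 E=0 S=0 W=2
Step 3 [NS]: N:empty,E:wait,S:empty,W:wait | queues: N=0 E=0 S=0 W=2
Step 4 [NS]: N:empty,E:wait,S:empty,W:wait | queues: N=0 E=0 S=0 W=2
Step 5 [EW]: N:wait,E:empty,S:wait,W:car3-GO | queues: N=0 E=0 S=0 W=1
Step 6 [EW]: N:wait,E:empty,S:wait,W:car4-GO | queues: N=0 E=0 S=0 W=0
Car 4 crosses at step 6

6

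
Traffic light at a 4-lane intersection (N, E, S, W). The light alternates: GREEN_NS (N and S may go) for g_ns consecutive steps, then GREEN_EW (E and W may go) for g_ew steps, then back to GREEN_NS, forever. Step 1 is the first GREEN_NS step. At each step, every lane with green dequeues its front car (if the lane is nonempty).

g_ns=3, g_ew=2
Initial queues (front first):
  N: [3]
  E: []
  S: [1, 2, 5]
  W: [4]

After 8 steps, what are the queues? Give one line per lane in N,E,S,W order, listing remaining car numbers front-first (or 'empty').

Step 1 [NS]: N:car3-GO,E:wait,S:car1-GO,W:wait | queues: N=0 E=0 S=2 W=1
Step 2 [NS]: N:empty,E:wait,S:car2-GO,W:wait | queues: N=0 E=0 S=1 W=1
Step 3 [NS]: N:empty,E:wait,S:car5-GO,W:wait | queues: N=0 E=0 S=0 W=1
Step 4 [EW]: N:wait,E:empty,S:wait,W:car4-GO | queues: N=0 E=0 S=0 W=0

N: empty
E: empty
S: empty
W: empty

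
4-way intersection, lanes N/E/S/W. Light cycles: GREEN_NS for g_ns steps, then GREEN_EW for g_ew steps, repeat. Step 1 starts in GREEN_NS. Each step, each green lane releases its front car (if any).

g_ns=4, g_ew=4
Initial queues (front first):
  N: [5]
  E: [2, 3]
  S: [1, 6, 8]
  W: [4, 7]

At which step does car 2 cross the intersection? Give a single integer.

Step 1 [NS]: N:car5-GO,E:wait,S:car1-GO,W:wait | queues: N=0 E=2 S=2 W=2
Step 2 [NS]: N:empty,E:wait,S:car6-GO,W:wait | queues: N=0 E=2 S=1 W=2
Step 3 [NS]: N:empty,E:wait,S:car8-GO,W:wait | queues: N=0 E=2 S=0 W=2
Step 4 [NS]: N:empty,E:wait,S:empty,W:wait | queues: N=0 E=2 S=0 W=2
Step 5 [EW]: N:wait,E:car2-GO,S:wait,W:car4-GO | queues: N=0 E=1 S=0 W=1
Step 6 [EW]: N:wait,E:car3-GO,S:wait,W:car7-GO | queues: N=0 E=0 S=0 W=0
Car 2 crosses at step 5

5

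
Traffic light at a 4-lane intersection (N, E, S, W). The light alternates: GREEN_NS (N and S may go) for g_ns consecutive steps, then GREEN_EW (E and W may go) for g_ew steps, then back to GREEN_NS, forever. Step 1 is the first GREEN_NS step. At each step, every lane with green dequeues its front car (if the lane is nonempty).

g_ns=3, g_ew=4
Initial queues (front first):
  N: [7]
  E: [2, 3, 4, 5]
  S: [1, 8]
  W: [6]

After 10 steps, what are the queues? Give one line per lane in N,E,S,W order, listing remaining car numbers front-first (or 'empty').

Step 1 [NS]: N:car7-GO,E:wait,S:car1-GO,W:wait | queues: N=0 E=4 S=1 W=1
Step 2 [NS]: N:empty,E:wait,S:car8-GO,W:wait | queues: N=0 E=4 S=0 W=1
Step 3 [NS]: N:empty,E:wait,S:empty,W:wait | queues: N=0 E=4 S=0 W=1
Step 4 [EW]: N:wait,E:car2-GO,S:wait,W:car6-GO | queues: N=0 E=3 S=0 W=0
Step 5 [EW]: N:wait,E:car3-GO,S:wait,W:empty | queues: N=0 E=2 S=0 W=0
Step 6 [EW]: N:wait,E:car4-GO,S:wait,W:empty | queues: N=0 E=1 S=0 W=0
Step 7 [EW]: N:wait,E:car5-GO,S:wait,W:empty | queues: N=0 E=0 S=0 W=0

N: empty
E: empty
S: empty
W: empty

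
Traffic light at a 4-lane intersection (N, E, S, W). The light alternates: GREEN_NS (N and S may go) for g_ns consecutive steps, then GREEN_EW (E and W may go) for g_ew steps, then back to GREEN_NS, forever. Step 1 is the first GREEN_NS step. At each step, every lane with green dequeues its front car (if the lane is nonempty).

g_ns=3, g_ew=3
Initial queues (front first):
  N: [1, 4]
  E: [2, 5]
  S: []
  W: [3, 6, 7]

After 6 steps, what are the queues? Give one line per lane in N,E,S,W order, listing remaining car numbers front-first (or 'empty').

Step 1 [NS]: N:car1-GO,E:wait,S:empty,W:wait | queues: N=1 E=2 S=0 W=3
Step 2 [NS]: N:car4-GO,E:wait,S:empty,W:wait | queues: N=0 E=2 S=0 W=3
Step 3 [NS]: N:empty,E:wait,S:empty,W:wait | queues: N=0 E=2 S=0 W=3
Step 4 [EW]: N:wait,E:car2-GO,S:wait,W:car3-GO | queues: N=0 E=1 S=0 W=2
Step 5 [EW]: N:wait,E:car5-GO,S:wait,W:car6-GO | queues: N=0 E=0 S=0 W=1
Step 6 [EW]: N:wait,E:empty,S:wait,W:car7-GO | queues: N=0 E=0 S=0 W=0

N: empty
E: empty
S: empty
W: empty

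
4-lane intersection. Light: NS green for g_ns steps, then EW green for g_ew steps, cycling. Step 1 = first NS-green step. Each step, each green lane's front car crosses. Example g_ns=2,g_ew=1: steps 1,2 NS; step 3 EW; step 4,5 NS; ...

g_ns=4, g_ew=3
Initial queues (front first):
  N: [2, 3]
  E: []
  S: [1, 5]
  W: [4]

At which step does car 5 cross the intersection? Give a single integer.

Step 1 [NS]: N:car2-GO,E:wait,S:car1-GO,W:wait | queues: N=1 E=0 S=1 W=1
Step 2 [NS]: N:car3-GO,E:wait,S:car5-GO,W:wait | queues: N=0 E=0 S=0 W=1
Step 3 [NS]: N:empty,E:wait,S:empty,W:wait | queues: N=0 E=0 S=0 W=1
Step 4 [NS]: N:empty,E:wait,S:empty,W:wait | queues: N=0 E=0 S=0 W=1
Step 5 [EW]: N:wait,E:empty,S:wait,W:car4-GO | queues: N=0 E=0 S=0 W=0
Car 5 crosses at step 2

2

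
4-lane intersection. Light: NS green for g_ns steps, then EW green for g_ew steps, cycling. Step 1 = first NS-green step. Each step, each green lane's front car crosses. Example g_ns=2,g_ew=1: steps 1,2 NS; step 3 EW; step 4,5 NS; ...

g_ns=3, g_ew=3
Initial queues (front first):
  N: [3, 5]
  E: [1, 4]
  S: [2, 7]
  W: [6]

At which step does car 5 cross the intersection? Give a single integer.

Step 1 [NS]: N:car3-GO,E:wait,S:car2-GO,W:wait | queues: N=1 E=2 S=1 W=1
Step 2 [NS]: N:car5-GO,E:wait,S:car7-GO,W:wait | queues: N=0 E=2 S=0 W=1
Step 3 [NS]: N:empty,E:wait,S:empty,W:wait | queues: N=0 E=2 S=0 W=1
Step 4 [EW]: N:wait,E:car1-GO,S:wait,W:car6-GO | queues: N=0 E=1 S=0 W=0
Step 5 [EW]: N:wait,E:car4-GO,S:wait,W:empty | queues: N=0 E=0 S=0 W=0
Car 5 crosses at step 2

2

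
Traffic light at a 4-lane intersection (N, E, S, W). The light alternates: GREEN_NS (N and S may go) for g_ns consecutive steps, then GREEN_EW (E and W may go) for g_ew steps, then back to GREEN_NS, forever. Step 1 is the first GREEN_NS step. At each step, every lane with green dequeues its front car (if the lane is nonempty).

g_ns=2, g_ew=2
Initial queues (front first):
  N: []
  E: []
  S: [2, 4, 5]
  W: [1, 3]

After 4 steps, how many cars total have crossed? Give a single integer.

Answer: 4

Derivation:
Step 1 [NS]: N:empty,E:wait,S:car2-GO,W:wait | queues: N=0 E=0 S=2 W=2
Step 2 [NS]: N:empty,E:wait,S:car4-GO,W:wait | queues: N=0 E=0 S=1 W=2
Step 3 [EW]: N:wait,E:empty,S:wait,W:car1-GO | queues: N=0 E=0 S=1 W=1
Step 4 [EW]: N:wait,E:empty,S:wait,W:car3-GO | queues: N=0 E=0 S=1 W=0
Cars crossed by step 4: 4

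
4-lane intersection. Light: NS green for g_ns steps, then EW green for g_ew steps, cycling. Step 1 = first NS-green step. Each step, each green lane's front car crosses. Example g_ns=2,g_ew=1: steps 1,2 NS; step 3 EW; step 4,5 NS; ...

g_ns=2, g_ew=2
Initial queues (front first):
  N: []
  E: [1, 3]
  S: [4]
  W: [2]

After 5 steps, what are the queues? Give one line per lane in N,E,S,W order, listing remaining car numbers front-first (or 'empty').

Step 1 [NS]: N:empty,E:wait,S:car4-GO,W:wait | queues: N=0 E=2 S=0 W=1
Step 2 [NS]: N:empty,E:wait,S:empty,W:wait | queues: N=0 E=2 S=0 W=1
Step 3 [EW]: N:wait,E:car1-GO,S:wait,W:car2-GO | queues: N=0 E=1 S=0 W=0
Step 4 [EW]: N:wait,E:car3-GO,S:wait,W:empty | queues: N=0 E=0 S=0 W=0

N: empty
E: empty
S: empty
W: empty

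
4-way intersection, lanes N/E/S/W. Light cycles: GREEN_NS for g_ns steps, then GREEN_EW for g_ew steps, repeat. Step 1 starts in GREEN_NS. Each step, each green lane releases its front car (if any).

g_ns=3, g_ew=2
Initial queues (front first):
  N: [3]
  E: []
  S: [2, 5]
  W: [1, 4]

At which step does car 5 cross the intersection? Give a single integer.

Step 1 [NS]: N:car3-GO,E:wait,S:car2-GO,W:wait | queues: N=0 E=0 S=1 W=2
Step 2 [NS]: N:empty,E:wait,S:car5-GO,W:wait | queues: N=0 E=0 S=0 W=2
Step 3 [NS]: N:empty,E:wait,S:empty,W:wait | queues: N=0 E=0 S=0 W=2
Step 4 [EW]: N:wait,E:empty,S:wait,W:car1-GO | queues: N=0 E=0 S=0 W=1
Step 5 [EW]: N:wait,E:empty,S:wait,W:car4-GO | queues: N=0 E=0 S=0 W=0
Car 5 crosses at step 2

2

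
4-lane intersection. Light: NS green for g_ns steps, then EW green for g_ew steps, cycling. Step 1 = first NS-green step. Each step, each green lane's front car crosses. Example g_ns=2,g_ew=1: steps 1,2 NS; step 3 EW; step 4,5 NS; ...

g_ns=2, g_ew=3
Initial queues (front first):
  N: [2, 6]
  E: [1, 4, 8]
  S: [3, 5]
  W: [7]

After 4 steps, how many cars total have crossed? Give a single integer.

Answer: 7

Derivation:
Step 1 [NS]: N:car2-GO,E:wait,S:car3-GO,W:wait | queues: N=1 E=3 S=1 W=1
Step 2 [NS]: N:car6-GO,E:wait,S:car5-GO,W:wait | queues: N=0 E=3 S=0 W=1
Step 3 [EW]: N:wait,E:car1-GO,S:wait,W:car7-GO | queues: N=0 E=2 S=0 W=0
Step 4 [EW]: N:wait,E:car4-GO,S:wait,W:empty | queues: N=0 E=1 S=0 W=0
Cars crossed by step 4: 7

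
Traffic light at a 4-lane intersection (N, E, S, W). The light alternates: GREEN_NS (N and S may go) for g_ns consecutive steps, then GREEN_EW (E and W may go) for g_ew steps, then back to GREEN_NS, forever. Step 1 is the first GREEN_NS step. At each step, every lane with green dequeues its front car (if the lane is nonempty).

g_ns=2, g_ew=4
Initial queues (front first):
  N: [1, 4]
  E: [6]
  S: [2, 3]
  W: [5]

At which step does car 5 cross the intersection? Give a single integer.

Step 1 [NS]: N:car1-GO,E:wait,S:car2-GO,W:wait | queues: N=1 E=1 S=1 W=1
Step 2 [NS]: N:car4-GO,E:wait,S:car3-GO,W:wait | queues: N=0 E=1 S=0 W=1
Step 3 [EW]: N:wait,E:car6-GO,S:wait,W:car5-GO | queues: N=0 E=0 S=0 W=0
Car 5 crosses at step 3

3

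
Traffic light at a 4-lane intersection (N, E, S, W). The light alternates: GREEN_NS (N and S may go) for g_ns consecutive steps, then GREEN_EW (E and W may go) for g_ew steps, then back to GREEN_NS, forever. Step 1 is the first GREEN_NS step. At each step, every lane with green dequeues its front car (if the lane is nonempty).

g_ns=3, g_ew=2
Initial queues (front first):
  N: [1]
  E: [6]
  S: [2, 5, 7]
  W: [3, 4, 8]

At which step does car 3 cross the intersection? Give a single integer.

Step 1 [NS]: N:car1-GO,E:wait,S:car2-GO,W:wait | queues: N=0 E=1 S=2 W=3
Step 2 [NS]: N:empty,E:wait,S:car5-GO,W:wait | queues: N=0 E=1 S=1 W=3
Step 3 [NS]: N:empty,E:wait,S:car7-GO,W:wait | queues: N=0 E=1 S=0 W=3
Step 4 [EW]: N:wait,E:car6-GO,S:wait,W:car3-GO | queues: N=0 E=0 S=0 W=2
Step 5 [EW]: N:wait,E:empty,S:wait,W:car4-GO | queues: N=0 E=0 S=0 W=1
Step 6 [NS]: N:empty,E:wait,S:empty,W:wait | queues: N=0 E=0 S=0 W=1
Step 7 [NS]: N:empty,E:wait,S:empty,W:wait | queues: N=0 E=0 S=0 W=1
Step 8 [NS]: N:empty,E:wait,S:empty,W:wait | queues: N=0 E=0 S=0 W=1
Step 9 [EW]: N:wait,E:empty,S:wait,W:car8-GO | queues: N=0 E=0 S=0 W=0
Car 3 crosses at step 4

4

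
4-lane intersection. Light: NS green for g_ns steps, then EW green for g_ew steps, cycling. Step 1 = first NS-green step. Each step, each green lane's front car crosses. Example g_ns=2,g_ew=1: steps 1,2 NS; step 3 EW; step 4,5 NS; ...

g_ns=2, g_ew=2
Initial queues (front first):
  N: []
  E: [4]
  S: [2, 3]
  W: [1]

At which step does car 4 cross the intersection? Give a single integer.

Step 1 [NS]: N:empty,E:wait,S:car2-GO,W:wait | queues: N=0 E=1 S=1 W=1
Step 2 [NS]: N:empty,E:wait,S:car3-GO,W:wait | queues: N=0 E=1 S=0 W=1
Step 3 [EW]: N:wait,E:car4-GO,S:wait,W:car1-GO | queues: N=0 E=0 S=0 W=0
Car 4 crosses at step 3

3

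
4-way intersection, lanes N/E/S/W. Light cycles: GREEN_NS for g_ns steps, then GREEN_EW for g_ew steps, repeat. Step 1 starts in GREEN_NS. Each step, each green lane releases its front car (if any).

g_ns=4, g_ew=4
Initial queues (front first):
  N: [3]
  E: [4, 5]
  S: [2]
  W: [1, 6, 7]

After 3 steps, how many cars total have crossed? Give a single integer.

Answer: 2

Derivation:
Step 1 [NS]: N:car3-GO,E:wait,S:car2-GO,W:wait | queues: N=0 E=2 S=0 W=3
Step 2 [NS]: N:empty,E:wait,S:empty,W:wait | queues: N=0 E=2 S=0 W=3
Step 3 [NS]: N:empty,E:wait,S:empty,W:wait | queues: N=0 E=2 S=0 W=3
Cars crossed by step 3: 2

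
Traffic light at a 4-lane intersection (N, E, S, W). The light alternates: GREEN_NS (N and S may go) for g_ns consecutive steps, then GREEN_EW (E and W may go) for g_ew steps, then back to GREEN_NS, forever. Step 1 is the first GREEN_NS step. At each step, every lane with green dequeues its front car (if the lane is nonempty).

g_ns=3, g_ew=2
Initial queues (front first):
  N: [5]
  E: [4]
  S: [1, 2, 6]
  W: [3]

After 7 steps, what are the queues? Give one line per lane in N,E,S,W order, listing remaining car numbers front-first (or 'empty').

Step 1 [NS]: N:car5-GO,E:wait,S:car1-GO,W:wait | queues: N=0 E=1 S=2 W=1
Step 2 [NS]: N:empty,E:wait,S:car2-GO,W:wait | queues: N=0 E=1 S=1 W=1
Step 3 [NS]: N:empty,E:wait,S:car6-GO,W:wait | queues: N=0 E=1 S=0 W=1
Step 4 [EW]: N:wait,E:car4-GO,S:wait,W:car3-GO | queues: N=0 E=0 S=0 W=0

N: empty
E: empty
S: empty
W: empty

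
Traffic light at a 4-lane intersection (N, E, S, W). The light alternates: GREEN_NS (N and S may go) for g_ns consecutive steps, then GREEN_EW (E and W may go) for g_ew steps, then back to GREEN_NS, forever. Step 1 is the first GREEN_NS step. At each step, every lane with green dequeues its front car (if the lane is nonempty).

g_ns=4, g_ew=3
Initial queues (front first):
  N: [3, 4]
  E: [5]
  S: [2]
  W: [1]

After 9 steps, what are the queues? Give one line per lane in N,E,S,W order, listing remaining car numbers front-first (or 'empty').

Step 1 [NS]: N:car3-GO,E:wait,S:car2-GO,W:wait | queues: N=1 E=1 S=0 W=1
Step 2 [NS]: N:car4-GO,E:wait,S:empty,W:wait | queues: N=0 E=1 S=0 W=1
Step 3 [NS]: N:empty,E:wait,S:empty,W:wait | queues: N=0 E=1 S=0 W=1
Step 4 [NS]: N:empty,E:wait,S:empty,W:wait | queues: N=0 E=1 S=0 W=1
Step 5 [EW]: N:wait,E:car5-GO,S:wait,W:car1-GO | queues: N=0 E=0 S=0 W=0

N: empty
E: empty
S: empty
W: empty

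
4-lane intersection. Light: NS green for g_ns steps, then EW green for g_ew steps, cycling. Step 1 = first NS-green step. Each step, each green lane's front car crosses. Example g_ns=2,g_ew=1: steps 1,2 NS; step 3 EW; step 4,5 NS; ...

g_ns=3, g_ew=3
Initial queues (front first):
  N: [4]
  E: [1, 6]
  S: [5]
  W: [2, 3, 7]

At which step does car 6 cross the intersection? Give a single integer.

Step 1 [NS]: N:car4-GO,E:wait,S:car5-GO,W:wait | queues: N=0 E=2 S=0 W=3
Step 2 [NS]: N:empty,E:wait,S:empty,W:wait | queues: N=0 E=2 S=0 W=3
Step 3 [NS]: N:empty,E:wait,S:empty,W:wait | queues: N=0 E=2 S=0 W=3
Step 4 [EW]: N:wait,E:car1-GO,S:wait,W:car2-GO | queues: N=0 E=1 S=0 W=2
Step 5 [EW]: N:wait,E:car6-GO,S:wait,W:car3-GO | queues: N=0 E=0 S=0 W=1
Step 6 [EW]: N:wait,E:empty,S:wait,W:car7-GO | queues: N=0 E=0 S=0 W=0
Car 6 crosses at step 5

5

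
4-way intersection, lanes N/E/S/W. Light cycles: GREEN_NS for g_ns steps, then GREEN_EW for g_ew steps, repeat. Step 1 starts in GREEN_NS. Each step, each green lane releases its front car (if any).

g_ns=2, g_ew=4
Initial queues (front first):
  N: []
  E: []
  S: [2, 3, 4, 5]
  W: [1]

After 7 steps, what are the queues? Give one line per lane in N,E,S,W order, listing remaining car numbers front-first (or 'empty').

Step 1 [NS]: N:empty,E:wait,S:car2-GO,W:wait | queues: N=0 E=0 S=3 W=1
Step 2 [NS]: N:empty,E:wait,S:car3-GO,W:wait | queues: N=0 E=0 S=2 W=1
Step 3 [EW]: N:wait,E:empty,S:wait,W:car1-GO | queues: N=0 E=0 S=2 W=0
Step 4 [EW]: N:wait,E:empty,S:wait,W:empty | queues: N=0 E=0 S=2 W=0
Step 5 [EW]: N:wait,E:empty,S:wait,W:empty | queues: N=0 E=0 S=2 W=0
Step 6 [EW]: N:wait,E:empty,S:wait,W:empty | queues: N=0 E=0 S=2 W=0
Step 7 [NS]: N:empty,E:wait,S:car4-GO,W:wait | queues: N=0 E=0 S=1 W=0

N: empty
E: empty
S: 5
W: empty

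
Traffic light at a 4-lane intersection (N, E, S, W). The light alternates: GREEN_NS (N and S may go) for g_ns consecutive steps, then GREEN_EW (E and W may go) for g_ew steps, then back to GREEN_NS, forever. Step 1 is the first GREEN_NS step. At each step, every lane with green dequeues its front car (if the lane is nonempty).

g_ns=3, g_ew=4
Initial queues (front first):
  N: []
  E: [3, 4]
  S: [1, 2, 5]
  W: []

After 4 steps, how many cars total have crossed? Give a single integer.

Answer: 4

Derivation:
Step 1 [NS]: N:empty,E:wait,S:car1-GO,W:wait | queues: N=0 E=2 S=2 W=0
Step 2 [NS]: N:empty,E:wait,S:car2-GO,W:wait | queues: N=0 E=2 S=1 W=0
Step 3 [NS]: N:empty,E:wait,S:car5-GO,W:wait | queues: N=0 E=2 S=0 W=0
Step 4 [EW]: N:wait,E:car3-GO,S:wait,W:empty | queues: N=0 E=1 S=0 W=0
Cars crossed by step 4: 4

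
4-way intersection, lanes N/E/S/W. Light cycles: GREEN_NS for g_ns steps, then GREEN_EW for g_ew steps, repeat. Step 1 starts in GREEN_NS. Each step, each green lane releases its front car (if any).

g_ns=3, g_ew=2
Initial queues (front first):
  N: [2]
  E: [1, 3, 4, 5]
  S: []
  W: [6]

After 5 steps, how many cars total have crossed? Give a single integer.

Step 1 [NS]: N:car2-GO,E:wait,S:empty,W:wait | queues: N=0 E=4 S=0 W=1
Step 2 [NS]: N:empty,E:wait,S:empty,W:wait | queues: N=0 E=4 S=0 W=1
Step 3 [NS]: N:empty,E:wait,S:empty,W:wait | queues: N=0 E=4 S=0 W=1
Step 4 [EW]: N:wait,E:car1-GO,S:wait,W:car6-GO | queues: N=0 E=3 S=0 W=0
Step 5 [EW]: N:wait,E:car3-GO,S:wait,W:empty | queues: N=0 E=2 S=0 W=0
Cars crossed by step 5: 4

Answer: 4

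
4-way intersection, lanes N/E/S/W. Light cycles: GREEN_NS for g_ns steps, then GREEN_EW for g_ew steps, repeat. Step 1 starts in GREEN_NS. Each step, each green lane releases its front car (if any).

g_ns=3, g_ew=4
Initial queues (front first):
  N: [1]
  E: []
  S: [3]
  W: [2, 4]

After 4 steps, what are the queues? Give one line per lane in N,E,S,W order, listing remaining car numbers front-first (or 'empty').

Step 1 [NS]: N:car1-GO,E:wait,S:car3-GO,W:wait | queues: N=0 E=0 S=0 W=2
Step 2 [NS]: N:empty,E:wait,S:empty,W:wait | queues: N=0 E=0 S=0 W=2
Step 3 [NS]: N:empty,E:wait,S:empty,W:wait | queues: N=0 E=0 S=0 W=2
Step 4 [EW]: N:wait,E:empty,S:wait,W:car2-GO | queues: N=0 E=0 S=0 W=1

N: empty
E: empty
S: empty
W: 4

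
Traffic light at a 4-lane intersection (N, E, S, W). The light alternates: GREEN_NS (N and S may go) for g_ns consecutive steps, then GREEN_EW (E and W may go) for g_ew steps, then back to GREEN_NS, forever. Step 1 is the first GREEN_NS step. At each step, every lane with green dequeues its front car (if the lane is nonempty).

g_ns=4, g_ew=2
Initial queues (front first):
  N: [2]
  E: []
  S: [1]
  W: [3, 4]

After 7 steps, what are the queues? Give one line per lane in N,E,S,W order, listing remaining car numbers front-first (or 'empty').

Step 1 [NS]: N:car2-GO,E:wait,S:car1-GO,W:wait | queues: N=0 E=0 S=0 W=2
Step 2 [NS]: N:empty,E:wait,S:empty,W:wait | queues: N=0 E=0 S=0 W=2
Step 3 [NS]: N:empty,E:wait,S:empty,W:wait | queues: N=0 E=0 S=0 W=2
Step 4 [NS]: N:empty,E:wait,S:empty,W:wait | queues: N=0 E=0 S=0 W=2
Step 5 [EW]: N:wait,E:empty,S:wait,W:car3-GO | queues: N=0 E=0 S=0 W=1
Step 6 [EW]: N:wait,E:empty,S:wait,W:car4-GO | queues: N=0 E=0 S=0 W=0

N: empty
E: empty
S: empty
W: empty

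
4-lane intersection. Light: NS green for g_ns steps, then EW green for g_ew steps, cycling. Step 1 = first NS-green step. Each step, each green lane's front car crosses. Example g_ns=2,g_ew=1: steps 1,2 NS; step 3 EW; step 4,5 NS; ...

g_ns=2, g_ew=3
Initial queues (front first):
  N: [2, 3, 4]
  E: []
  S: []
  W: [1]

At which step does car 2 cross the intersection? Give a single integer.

Step 1 [NS]: N:car2-GO,E:wait,S:empty,W:wait | queues: N=2 E=0 S=0 W=1
Step 2 [NS]: N:car3-GO,E:wait,S:empty,W:wait | queues: N=1 E=0 S=0 W=1
Step 3 [EW]: N:wait,E:empty,S:wait,W:car1-GO | queues: N=1 E=0 S=0 W=0
Step 4 [EW]: N:wait,E:empty,S:wait,W:empty | queues: N=1 E=0 S=0 W=0
Step 5 [EW]: N:wait,E:empty,S:wait,W:empty | queues: N=1 E=0 S=0 W=0
Step 6 [NS]: N:car4-GO,E:wait,S:empty,W:wait | queues: N=0 E=0 S=0 W=0
Car 2 crosses at step 1

1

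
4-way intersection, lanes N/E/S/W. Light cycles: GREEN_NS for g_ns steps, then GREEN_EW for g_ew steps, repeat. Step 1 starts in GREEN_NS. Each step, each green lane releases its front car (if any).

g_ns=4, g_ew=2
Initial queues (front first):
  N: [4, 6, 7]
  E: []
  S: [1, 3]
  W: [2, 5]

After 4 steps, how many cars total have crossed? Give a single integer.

Answer: 5

Derivation:
Step 1 [NS]: N:car4-GO,E:wait,S:car1-GO,W:wait | queues: N=2 E=0 S=1 W=2
Step 2 [NS]: N:car6-GO,E:wait,S:car3-GO,W:wait | queues: N=1 E=0 S=0 W=2
Step 3 [NS]: N:car7-GO,E:wait,S:empty,W:wait | queues: N=0 E=0 S=0 W=2
Step 4 [NS]: N:empty,E:wait,S:empty,W:wait | queues: N=0 E=0 S=0 W=2
Cars crossed by step 4: 5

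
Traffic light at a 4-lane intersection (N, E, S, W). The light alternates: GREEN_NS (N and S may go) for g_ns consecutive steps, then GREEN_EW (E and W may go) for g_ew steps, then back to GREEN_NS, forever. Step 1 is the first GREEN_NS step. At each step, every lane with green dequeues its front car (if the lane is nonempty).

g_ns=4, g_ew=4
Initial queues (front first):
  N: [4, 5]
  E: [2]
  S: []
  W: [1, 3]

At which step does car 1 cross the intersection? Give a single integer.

Step 1 [NS]: N:car4-GO,E:wait,S:empty,W:wait | queues: N=1 E=1 S=0 W=2
Step 2 [NS]: N:car5-GO,E:wait,S:empty,W:wait | queues: N=0 E=1 S=0 W=2
Step 3 [NS]: N:empty,E:wait,S:empty,W:wait | queues: N=0 E=1 S=0 W=2
Step 4 [NS]: N:empty,E:wait,S:empty,W:wait | queues: N=0 E=1 S=0 W=2
Step 5 [EW]: N:wait,E:car2-GO,S:wait,W:car1-GO | queues: N=0 E=0 S=0 W=1
Step 6 [EW]: N:wait,E:empty,S:wait,W:car3-GO | queues: N=0 E=0 S=0 W=0
Car 1 crosses at step 5

5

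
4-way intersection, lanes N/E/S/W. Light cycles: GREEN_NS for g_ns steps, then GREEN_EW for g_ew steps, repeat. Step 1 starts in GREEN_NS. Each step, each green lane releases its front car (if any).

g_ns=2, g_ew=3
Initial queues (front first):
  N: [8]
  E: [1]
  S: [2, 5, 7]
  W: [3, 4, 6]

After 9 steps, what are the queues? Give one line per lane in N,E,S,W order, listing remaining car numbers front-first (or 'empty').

Step 1 [NS]: N:car8-GO,E:wait,S:car2-GO,W:wait | queues: N=0 E=1 S=2 W=3
Step 2 [NS]: N:empty,E:wait,S:car5-GO,W:wait | queues: N=0 E=1 S=1 W=3
Step 3 [EW]: N:wait,E:car1-GO,S:wait,W:car3-GO | queues: N=0 E=0 S=1 W=2
Step 4 [EW]: N:wait,E:empty,S:wait,W:car4-GO | queues: N=0 E=0 S=1 W=1
Step 5 [EW]: N:wait,E:empty,S:wait,W:car6-GO | queues: N=0 E=0 S=1 W=0
Step 6 [NS]: N:empty,E:wait,S:car7-GO,W:wait | queues: N=0 E=0 S=0 W=0

N: empty
E: empty
S: empty
W: empty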